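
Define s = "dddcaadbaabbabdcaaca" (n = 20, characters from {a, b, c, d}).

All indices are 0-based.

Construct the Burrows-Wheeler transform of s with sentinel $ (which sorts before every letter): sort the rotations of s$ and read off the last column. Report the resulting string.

rank  rotation               last
    0  $dddcaadbaabbabdcaaca  a
    1  a$dddcaadbaabbabdcaac  c
    2  aabbabdcaaca$dddcaadb  b
    3  aaca$dddcaadbaabbabdc  c
    4  aadbaabbabdcaaca$dddc  c
    5  abbabdcaaca$dddcaadba  a
    6  abdcaaca$dddcaadbaabb  b
    7  aca$dddcaadbaabbabdca  a
    8  adbaabbabdcaaca$dddca  a
    9  baabbabdcaaca$dddcaad  d
   10  babdcaaca$dddcaadbaab  b
   11  bbabdcaaca$dddcaadbaa  a
   12  bdcaaca$dddcaadbaabba  a
   13  ca$dddcaadbaabbabdcaa  a
   14  caaca$dddcaadbaabbabd  d
   15  caadbaabbabdcaaca$ddd  d
   16  dbaabbabdcaaca$dddcaa  a
   17  dcaaca$dddcaadbaabbab  b
   18  dcaadbaabbabdcaaca$dd  d
   19  ddcaadbaabbabdcaaca$d  d
   20  dddcaadbaabbabdcaaca$  $

acbccabaadbaaaddabdd$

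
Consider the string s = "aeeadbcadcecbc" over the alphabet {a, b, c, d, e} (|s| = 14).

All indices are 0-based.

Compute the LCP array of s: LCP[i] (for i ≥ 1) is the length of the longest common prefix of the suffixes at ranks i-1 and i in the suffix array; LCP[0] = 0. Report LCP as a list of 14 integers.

[0, 2, 1, 0, 2, 0, 1, 1, 1, 0, 1, 0, 1, 1]

rank | idx | suffix
   0 |   3 | adbcadcecbc
   1 |   7 | adcecbc
   2 |   0 | aeeadbcadcecbc
   3 |  12 | bc
   4 |   5 | bcadcecbc
   5 |  13 | c
   6 |   6 | cadcecbc
   7 |  11 | cbc
   8 |   9 | cecbc
   9 |   4 | dbcadcecbc
  10 |   8 | dcecbc
  11 |   2 | eadbcadcecbc
  12 |  10 | ecbc
  13 |   1 | eeadbcadcecbc

SA = [3, 7, 0, 12, 5, 13, 6, 11, 9, 4, 8, 2, 10, 1]
rank  pair      lcp
   1  s[3:],s[7:]  2  'ad'
   2  s[7:],s[0:]  1  'a'
   3  s[0:],s[12:]  0  ''
   4  s[12:],s[5:]  2  'bc'
   5  s[5:],s[13:]  0  ''
   6  s[13:],s[6:]  1  'c'
   7  s[6:],s[11:]  1  'c'
   8  s[11:],s[9:]  1  'c'
   9  s[9:],s[4:]  0  ''
  10  s[4:],s[8:]  1  'd'
  11  s[8:],s[2:]  0  ''
  12  s[2:],s[10:]  1  'e'
  13  s[10:],s[1:]  1  'e'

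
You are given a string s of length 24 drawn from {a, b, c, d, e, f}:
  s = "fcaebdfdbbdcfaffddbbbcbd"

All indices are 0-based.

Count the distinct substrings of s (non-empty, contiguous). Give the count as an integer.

rank | idx | suffix
   0 |   2 | aebdfdbbdcfaffddbbbcbd
   1 |  13 | affddbbbcbd
   2 |  18 | bbbcbd
   3 |  19 | bbcbd
   4 |   8 | bbdcfaffddbbbcbd
   5 |  20 | bcbd
   6 |  22 | bd
   7 |   9 | bdcfaffddbbbcbd
   8 |   4 | bdfdbbdcfaffddbbbcbd
   9 |   1 | caebdfdbbdcfaffddbbbcbd
  10 |  21 | cbd
  11 |  11 | cfaffddbbbcbd
  12 |  23 | d
  13 |  17 | dbbbcbd
  14 |   7 | dbbdcfaffddbbbcbd
  15 |  10 | dcfaffddbbbcbd
  16 |  16 | ddbbbcbd
  17 |   5 | dfdbbdcfaffddbbbcbd
  18 |   3 | ebdfdbbdcfaffddbbbcbd
  19 |  12 | faffddbbbcbd
  20 |   0 | fcaebdfdbbdcfaffddbbbcbd
  21 |   6 | fdbbdcfaffddbbbcbd
  22 |  15 | fddbbbcbd
  23 |  14 | ffddbbbcbd

SA = [2, 13, 18, 19, 8, 20, 22, 9, 4, 1, 21, 11, 23, 17, 7, 10, 16, 5, 3, 12, 0, 6, 15, 14]
[i] adj suffixes → lcp
  [1] 2/13 → 1 ('a')
  [2] 13/18 → 0 ('')
  [3] 18/19 → 2 ('bb')
  [4] 19/8 → 2 ('bb')
  [5] 8/20 → 1 ('b')
  [6] 20/22 → 1 ('b')
  [7] 22/9 → 2 ('bd')
  [8] 9/4 → 2 ('bd')
  [9] 4/1 → 0 ('')
  [10] 1/21 → 1 ('c')
  [11] 21/11 → 1 ('c')
  [12] 11/23 → 0 ('')
  [13] 23/17 → 1 ('d')
  [14] 17/7 → 3 ('dbb')
  [15] 7/10 → 1 ('d')
  [16] 10/16 → 1 ('d')
  [17] 16/5 → 1 ('d')
  [18] 5/3 → 0 ('')
  [19] 3/12 → 0 ('')
  [20] 12/0 → 1 ('f')
  [21] 0/6 → 1 ('f')
  [22] 6/15 → 2 ('fd')
  [23] 15/14 → 1 ('f')

n(n+1)/2 = 24·25/2 = 300
Σ LCP = 0 + 1 + 0 + 2 + 2 + 1 + 1 + 2 + 2 + 0 + 1 + 1 + 0 + 1 + 3 + 1 + 1 + 1 + 0 + 0 + 1 + 1 + 2 + 1 = 25
distinct = 300 − 25 = 275

275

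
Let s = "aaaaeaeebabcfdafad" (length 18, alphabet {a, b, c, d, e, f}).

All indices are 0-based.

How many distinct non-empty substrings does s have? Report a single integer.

155

sorted suffixes:
  #0 SA[0]=0  'aaaaeaeebabcfdafad'
  #1 SA[1]=1  'aaaeaeebabcfdafad'
  #2 SA[2]=2  'aaeaeebabcfdafad'
  #3 SA[3]=9  'abcfdafad'
  #4 SA[4]=16  'ad'
  #5 SA[5]=3  'aeaeebabcfdafad'
  #6 SA[6]=5  'aeebabcfdafad'
  #7 SA[7]=14  'afad'
  #8 SA[8]=8  'babcfdafad'
  #9 SA[9]=10  'bcfdafad'
  #10 SA[10]=11  'cfdafad'
  #11 SA[11]=17  'd'
  #12 SA[12]=13  'dafad'
  #13 SA[13]=4  'eaeebabcfdafad'
  #14 SA[14]=7  'ebabcfdafad'
  #15 SA[15]=6  'eebabcfdafad'
  #16 SA[16]=15  'fad'
  #17 SA[17]=12  'fdafad'

SA = [0, 1, 2, 9, 16, 3, 5, 14, 8, 10, 11, 17, 13, 4, 7, 6, 15, 12]
i: (SA[i-1],SA[i]) lcp shared
  1: (0,1) 3 'aaa'
  2: (1,2) 2 'aa'
  3: (2,9) 1 'a'
  4: (9,16) 1 'a'
  5: (16,3) 1 'a'
  6: (3,5) 2 'ae'
  7: (5,14) 1 'a'
  8: (14,8) 0 ''
  9: (8,10) 1 'b'
  10: (10,11) 0 ''
  11: (11,17) 0 ''
  12: (17,13) 1 'd'
  13: (13,4) 0 ''
  14: (4,7) 1 'e'
  15: (7,6) 1 'e'
  16: (6,15) 0 ''
  17: (15,12) 1 'f'

n(n+1)/2 = 18·19/2 = 171
Σ LCP = 0 + 3 + 2 + 1 + 1 + 1 + 2 + 1 + 0 + 1 + 0 + 0 + 1 + 0 + 1 + 1 + 0 + 1 = 16
distinct = 171 − 16 = 155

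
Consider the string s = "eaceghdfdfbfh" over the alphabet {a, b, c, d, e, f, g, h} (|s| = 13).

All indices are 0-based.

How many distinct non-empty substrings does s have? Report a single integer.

sorted suffixes:
  #0 SA[0]=1  'aceghdfdfbfh'
  #1 SA[1]=10  'bfh'
  #2 SA[2]=2  'ceghdfdfbfh'
  #3 SA[3]=8  'dfbfh'
  #4 SA[4]=6  'dfdfbfh'
  #5 SA[5]=0  'eaceghdfdfbfh'
  #6 SA[6]=3  'eghdfdfbfh'
  #7 SA[7]=9  'fbfh'
  #8 SA[8]=7  'fdfbfh'
  #9 SA[9]=11  'fh'
  #10 SA[10]=4  'ghdfdfbfh'
  #11 SA[11]=12  'h'
  #12 SA[12]=5  'hdfdfbfh'

SA = [1, 10, 2, 8, 6, 0, 3, 9, 7, 11, 4, 12, 5]
i: (SA[i-1],SA[i]) lcp shared
  1: (1,10) 0 ''
  2: (10,2) 0 ''
  3: (2,8) 0 ''
  4: (8,6) 2 'df'
  5: (6,0) 0 ''
  6: (0,3) 1 'e'
  7: (3,9) 0 ''
  8: (9,7) 1 'f'
  9: (7,11) 1 'f'
  10: (11,4) 0 ''
  11: (4,12) 0 ''
  12: (12,5) 1 'h'

n(n+1)/2 = 13·14/2 = 91
Σ LCP = 0 + 0 + 0 + 0 + 2 + 0 + 1 + 0 + 1 + 1 + 0 + 0 + 1 = 6
distinct = 91 − 6 = 85

85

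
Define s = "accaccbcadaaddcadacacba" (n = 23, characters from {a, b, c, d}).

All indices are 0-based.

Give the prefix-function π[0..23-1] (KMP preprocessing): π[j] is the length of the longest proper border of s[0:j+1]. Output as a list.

[0, 0, 0, 1, 2, 3, 0, 0, 1, 0, 1, 1, 0, 0, 0, 1, 0, 1, 2, 1, 2, 0, 1]

π[0] = 0
j=1 s[j]='c': π[1]=0 (border '')
j=2 s[j]='c': π[2]=0 (border '')
j=3 s[j]='a': π[3]=1 (border 'a')
j=4 s[j]='c': π[4]=2 (border 'ac')
j=5 s[j]='c': π[5]=3 (border 'acc')
j=6 s[j]='b': k: 3→0; π[6]=0 (border '')
j=7 s[j]='c': π[7]=0 (border '')
j=8 s[j]='a': π[8]=1 (border 'a')
j=9 s[j]='d': k: 1→0; π[9]=0 (border '')
j=10 s[j]='a': π[10]=1 (border 'a')
j=11 s[j]='a': k: 1→0; π[11]=1 (border 'a')
j=12 s[j]='d': k: 1→0; π[12]=0 (border '')
j=13 s[j]='d': π[13]=0 (border '')
j=14 s[j]='c': π[14]=0 (border '')
j=15 s[j]='a': π[15]=1 (border 'a')
j=16 s[j]='d': k: 1→0; π[16]=0 (border '')
j=17 s[j]='a': π[17]=1 (border 'a')
j=18 s[j]='c': π[18]=2 (border 'ac')
j=19 s[j]='a': k: 2→0; π[19]=1 (border 'a')
j=20 s[j]='c': π[20]=2 (border 'ac')
j=21 s[j]='b': k: 2→0; π[21]=0 (border '')
j=22 s[j]='a': π[22]=1 (border 'a')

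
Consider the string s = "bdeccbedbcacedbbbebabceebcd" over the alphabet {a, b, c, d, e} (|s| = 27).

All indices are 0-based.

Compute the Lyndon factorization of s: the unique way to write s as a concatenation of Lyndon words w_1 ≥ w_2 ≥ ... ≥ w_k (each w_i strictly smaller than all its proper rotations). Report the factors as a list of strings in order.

["bdeccbed", "bc", "acedbbbeb", "abceebcd"]

emit factor 1: 'bdeccbed' (i=0, period=8)
emit factor 2: 'bc' (i=8, period=2)
emit factor 3: 'acedbbbeb' (i=10, period=9)
emit factor 4: 'abceebcd' (i=19, period=8)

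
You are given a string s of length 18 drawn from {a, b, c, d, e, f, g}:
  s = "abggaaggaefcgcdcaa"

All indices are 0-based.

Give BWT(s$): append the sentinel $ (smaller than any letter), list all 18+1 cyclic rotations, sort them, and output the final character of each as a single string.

aacg$gaadgfcaeggcba

rank  rotation             last
    0  $abggaaggaefcgcdcaa  a
    1  a$abggaaggaefcgcdca  a
    2  aa$abggaaggaefcgcdc  c
    3  aaggaefcgcdcaa$abgg  g
    4  abggaaggaefcgcdcaa$  $
    5  aefcgcdcaa$abggaagg  g
    6  aggaefcgcdcaa$abgga  a
    7  bggaaggaefcgcdcaa$a  a
    8  caa$abggaaggaefcgcd  d
    9  cdcaa$abggaaggaefcg  g
   10  cgcdcaa$abggaaggaef  f
   11  dcaa$abggaaggaefcgc  c
   12  efcgcdcaa$abggaagga  a
   13  fcgcdcaa$abggaaggae  e
   14  gaaggaefcgcdcaa$abg  g
   15  gaefcgcdcaa$abggaag  g
   16  gcdcaa$abggaaggaefc  c
   17  ggaaggaefcgcdcaa$ab  b
   18  ggaefcgcdcaa$abggaa  a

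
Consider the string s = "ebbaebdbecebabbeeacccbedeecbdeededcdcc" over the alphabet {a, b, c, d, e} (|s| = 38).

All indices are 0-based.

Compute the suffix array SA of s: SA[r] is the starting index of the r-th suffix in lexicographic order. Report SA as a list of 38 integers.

sorted suffixes:
  #0 SA[0]=12  'abbeeacccbedeecbdeededcdcc'
  #1 SA[1]=17  'acccbedeecbdeededcdcc'
  #2 SA[2]=3  'aebdbecebabbeeacccbedeecbdeededcdcc'
  #3 SA[3]=11  'babbeeacccbedeecbdeededcdcc'
  #4 SA[4]=2  'baebdbecebabbeeacccbedeecbdeededcdcc'
  #5 SA[5]=1  'bbaebdbecebabbeeacccbedeecbdeededcdcc'
  #6 SA[6]=13  'bbeeacccbedeecbdeededcdcc'
  #7 SA[7]=5  'bdbecebabbeeacccbedeecbdeededcdcc'
  #8 SA[8]=27  'bdeededcdcc'
  #9 SA[9]=7  'becebabbeeacccbedeecbdeededcdcc'
  #10 SA[10]=21  'bedeecbdeededcdcc'
  #11 SA[11]=14  'beeacccbedeecbdeededcdcc'
  #12 SA[12]=37  'c'
  #13 SA[13]=26  'cbdeededcdcc'
  #14 SA[14]=20  'cbedeecbdeededcdcc'
  #15 SA[15]=36  'cc'
  #16 SA[16]=19  'ccbedeecbdeededcdcc'
  #17 SA[17]=18  'cccbedeecbdeededcdcc'
  #18 SA[18]=34  'cdcc'
  #19 SA[19]=9  'cebabbeeacccbedeecbdeededcdcc'
  #20 SA[20]=6  'dbecebabbeeacccbedeecbdeededcdcc'
  #21 SA[21]=35  'dcc'
  #22 SA[22]=33  'dcdcc'
  #23 SA[23]=31  'dedcdcc'
  #24 SA[24]=23  'deecbdeededcdcc'
  #25 SA[25]=28  'deededcdcc'
  #26 SA[26]=16  'eacccbedeecbdeededcdcc'
  #27 SA[27]=10  'ebabbeeacccbedeecbdeededcdcc'
  #28 SA[28]=0  'ebbaebdbecebabbeeacccbedeecbdeededcdcc'
  #29 SA[29]=4  'ebdbecebabbeeacccbedeecbdeededcdcc'
  #30 SA[30]=25  'ecbdeededcdcc'
  #31 SA[31]=8  'ecebabbeeacccbedeecbdeededcdcc'
  #32 SA[32]=32  'edcdcc'
  #33 SA[33]=30  'ededcdcc'
  #34 SA[34]=22  'edeecbdeededcdcc'
  #35 SA[35]=15  'eeacccbedeecbdeededcdcc'
  #36 SA[36]=24  'eecbdeededcdcc'
  #37 SA[37]=29  'eededcdcc'

[12, 17, 3, 11, 2, 1, 13, 5, 27, 7, 21, 14, 37, 26, 20, 36, 19, 18, 34, 9, 6, 35, 33, 31, 23, 28, 16, 10, 0, 4, 25, 8, 32, 30, 22, 15, 24, 29]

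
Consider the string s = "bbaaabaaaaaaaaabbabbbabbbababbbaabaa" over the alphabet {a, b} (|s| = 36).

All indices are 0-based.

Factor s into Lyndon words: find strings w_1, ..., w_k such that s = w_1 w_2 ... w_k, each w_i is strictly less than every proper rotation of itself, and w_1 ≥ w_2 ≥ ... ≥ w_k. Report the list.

["b", "b", "aaab", "aaaaaaaaabbabbbabbbababbbaab", "a", "a"]

emit factor 1: 'b' (i=0, period=1)
emit factor 2: 'b' (i=1, period=1)
emit factor 3: 'aaab' (i=2, period=4)
emit factor 4: 'aaaaaaaaabbabbbabbbababbbaab' (i=6, period=28)
emit factor 5: 'a' (i=34, period=1)
emit factor 6: 'a' (i=35, period=1)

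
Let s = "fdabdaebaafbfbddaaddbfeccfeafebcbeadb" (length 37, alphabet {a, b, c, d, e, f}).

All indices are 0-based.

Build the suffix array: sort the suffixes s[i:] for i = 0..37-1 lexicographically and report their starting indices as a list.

rank→(start, suffix):
  0 → (16, 'aaddbfeccfeafebcbeadb')
  1 → (8, 'aafbfbddaaddbfeccfeafebcbeadb')
  2 → (2, 'abdaebaafbfbddaaddbfeccfeafebcbeadb')
  3 → (34, 'adb')
  4 → (17, 'addbfeccfeafebcbeadb')
  5 → (5, 'aebaafbfbddaaddbfeccfeafebcbeadb')
  6 → (9, 'afbfbddaaddbfeccfeafebcbeadb')
  7 → (27, 'afebcbeadb')
  8 → (36, 'b')
  9 → (7, 'baafbfbddaaddbfeccfeafebcbeadb')
  10 → (30, 'bcbeadb')
  11 → (3, 'bdaebaafbfbddaaddbfeccfeafebcbeadb')
  12 → (13, 'bddaaddbfeccfeafebcbeadb')
  13 → (32, 'beadb')
  14 → (11, 'bfbddaaddbfeccfeafebcbeadb')
  15 → (20, 'bfeccfeafebcbeadb')
  16 → (31, 'cbeadb')
  17 → (23, 'ccfeafebcbeadb')
  18 → (24, 'cfeafebcbeadb')
  19 → (15, 'daaddbfeccfeafebcbeadb')
  20 → (1, 'dabdaebaafbfbddaaddbfeccfeafebcbeadb')
  21 → (4, 'daebaafbfbddaaddbfeccfeafebcbeadb')
  22 → (35, 'db')
  23 → (19, 'dbfeccfeafebcbeadb')
  24 → (14, 'ddaaddbfeccfeafebcbeadb')
  25 → (18, 'ddbfeccfeafebcbeadb')
  26 → (33, 'eadb')
  27 → (26, 'eafebcbeadb')
  28 → (6, 'ebaafbfbddaaddbfeccfeafebcbeadb')
  29 → (29, 'ebcbeadb')
  30 → (22, 'eccfeafebcbeadb')
  31 → (12, 'fbddaaddbfeccfeafebcbeadb')
  32 → (10, 'fbfbddaaddbfeccfeafebcbeadb')
  33 → (0, 'fdabdaebaafbfbddaaddbfeccfeafebcbeadb')
  34 → (25, 'feafebcbeadb')
  35 → (28, 'febcbeadb')
  36 → (21, 'feccfeafebcbeadb')

[16, 8, 2, 34, 17, 5, 9, 27, 36, 7, 30, 3, 13, 32, 11, 20, 31, 23, 24, 15, 1, 4, 35, 19, 14, 18, 33, 26, 6, 29, 22, 12, 10, 0, 25, 28, 21]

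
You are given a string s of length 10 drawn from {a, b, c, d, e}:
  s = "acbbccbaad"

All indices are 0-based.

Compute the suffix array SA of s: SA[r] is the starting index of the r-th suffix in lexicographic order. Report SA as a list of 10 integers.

rank | idx | suffix
   0 |   7 | aad
   1 |   0 | acbbccbaad
   2 |   8 | ad
   3 |   6 | baad
   4 |   2 | bbccbaad
   5 |   3 | bccbaad
   6 |   5 | cbaad
   7 |   1 | cbbccbaad
   8 |   4 | ccbaad
   9 |   9 | d

[7, 0, 8, 6, 2, 3, 5, 1, 4, 9]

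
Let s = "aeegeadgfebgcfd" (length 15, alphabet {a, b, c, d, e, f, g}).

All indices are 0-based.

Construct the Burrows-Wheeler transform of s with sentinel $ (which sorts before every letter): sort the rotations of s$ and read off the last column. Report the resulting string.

de$egfagfaecgbed

rank  rotation          last
    0  $aeegeadgfebgcfd  d
    1  adgfebgcfd$aeege  e
    2  aeegeadgfebgcfd$  $
    3  bgcfd$aeegeadgfe  e
    4  cfd$aeegeadgfebg  g
    5  d$aeegeadgfebgcf  f
    6  dgfebgcfd$aeegea  a
    7  eadgfebgcfd$aeeg  g
    8  ebgcfd$aeegeadgf  f
    9  eegeadgfebgcfd$a  a
   10  egeadgfebgcfd$ae  e
   11  fd$aeegeadgfebgc  c
   12  febgcfd$aeegeadg  g
   13  gcfd$aeegeadgfeb  b
   14  geadgfebgcfd$aee  e
   15  gfebgcfd$aeegead  d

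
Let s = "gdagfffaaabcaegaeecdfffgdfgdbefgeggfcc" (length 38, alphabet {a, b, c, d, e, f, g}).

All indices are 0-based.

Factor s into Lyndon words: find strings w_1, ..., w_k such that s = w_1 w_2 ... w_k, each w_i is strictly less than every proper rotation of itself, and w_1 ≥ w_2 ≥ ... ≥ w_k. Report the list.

["g", "d", "agfff", "aaabcaegaeecdfffgdfgdbefgeggfcc"]

emit factor 1: 'g' (i=0, period=1)
emit factor 2: 'd' (i=1, period=1)
emit factor 3: 'agfff' (i=2, period=5)
emit factor 4: 'aaabcaegaeecdfffgdfgdbefgeggfcc' (i=7, period=31)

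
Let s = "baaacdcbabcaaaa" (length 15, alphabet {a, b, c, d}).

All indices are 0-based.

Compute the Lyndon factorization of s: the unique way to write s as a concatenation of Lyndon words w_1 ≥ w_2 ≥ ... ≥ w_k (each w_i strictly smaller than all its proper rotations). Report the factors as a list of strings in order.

emit factor 1: 'b' (i=0, period=1)
emit factor 2: 'aaacdcbabc' (i=1, period=10)
emit factor 3: 'a' (i=11, period=1)
emit factor 4: 'a' (i=12, period=1)
emit factor 5: 'a' (i=13, period=1)
emit factor 6: 'a' (i=14, period=1)

["b", "aaacdcbabc", "a", "a", "a", "a"]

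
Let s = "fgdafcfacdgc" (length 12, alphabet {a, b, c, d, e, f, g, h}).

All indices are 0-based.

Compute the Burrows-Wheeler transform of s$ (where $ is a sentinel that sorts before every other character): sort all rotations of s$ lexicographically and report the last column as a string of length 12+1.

rank  rotation       last
    0  $fgdafcfacdgc  c
    1  acdgc$fgdafcf  f
    2  afcfacdgc$fgd  d
    3  c$fgdafcfacdg  g
    4  cdgc$fgdafcfa  a
    5  cfacdgc$fgdaf  f
    6  dafcfacdgc$fg  g
    7  dgc$fgdafcfac  c
    8  facdgc$fgdafc  c
    9  fcfacdgc$fgda  a
   10  fgdafcfacdgc$  $
   11  gc$fgdafcfacd  d
   12  gdafcfacdgc$f  f

cfdgafgcca$df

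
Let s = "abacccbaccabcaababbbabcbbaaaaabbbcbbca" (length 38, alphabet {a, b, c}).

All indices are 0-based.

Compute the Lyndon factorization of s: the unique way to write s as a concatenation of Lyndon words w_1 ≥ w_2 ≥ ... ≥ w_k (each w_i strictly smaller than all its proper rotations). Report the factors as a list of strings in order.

emit factor 1: 'abacccbaccabc' (i=0, period=13)
emit factor 2: 'aababbbabcbb' (i=13, period=12)
emit factor 3: 'aaaaabbbcbbc' (i=25, period=12)
emit factor 4: 'a' (i=37, period=1)

["abacccbaccabc", "aababbbabcbb", "aaaaabbbcbbc", "a"]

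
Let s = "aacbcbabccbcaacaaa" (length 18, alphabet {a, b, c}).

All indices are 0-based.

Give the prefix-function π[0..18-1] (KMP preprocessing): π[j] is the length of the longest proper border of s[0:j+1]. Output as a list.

[0, 1, 0, 0, 0, 0, 1, 0, 0, 0, 0, 0, 1, 2, 3, 1, 2, 2]

π[0] = 0
j=1 s[j]='a': π[1]=1 (border 'a')
j=2 s[j]='c': k: 1→0; π[2]=0 (border '')
j=3 s[j]='b': π[3]=0 (border '')
j=4 s[j]='c': π[4]=0 (border '')
j=5 s[j]='b': π[5]=0 (border '')
j=6 s[j]='a': π[6]=1 (border 'a')
j=7 s[j]='b': k: 1→0; π[7]=0 (border '')
j=8 s[j]='c': π[8]=0 (border '')
j=9 s[j]='c': π[9]=0 (border '')
j=10 s[j]='b': π[10]=0 (border '')
j=11 s[j]='c': π[11]=0 (border '')
j=12 s[j]='a': π[12]=1 (border 'a')
j=13 s[j]='a': π[13]=2 (border 'aa')
j=14 s[j]='c': π[14]=3 (border 'aac')
j=15 s[j]='a': k: 3→0; π[15]=1 (border 'a')
j=16 s[j]='a': π[16]=2 (border 'aa')
j=17 s[j]='a': k: 2→1; π[17]=2 (border 'aa')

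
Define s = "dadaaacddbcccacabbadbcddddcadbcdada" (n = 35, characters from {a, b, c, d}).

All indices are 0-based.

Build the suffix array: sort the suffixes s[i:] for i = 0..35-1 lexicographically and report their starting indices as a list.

[34, 3, 4, 15, 13, 5, 32, 1, 27, 18, 17, 16, 9, 29, 20, 14, 12, 26, 11, 10, 30, 6, 21, 33, 2, 31, 0, 8, 28, 19, 25, 7, 24, 23, 22]

sorted suffixes:
  #0 SA[0]=34  'a'
  #1 SA[1]=3  'aaacddbcccacabbadbcddddcadbcdada'
  #2 SA[2]=4  'aacddbcccacabbadbcddddcadbcdada'
  #3 SA[3]=15  'abbadbcddddcadbcdada'
  #4 SA[4]=13  'acabbadbcddddcadbcdada'
  #5 SA[5]=5  'acddbcccacabbadbcddddcadbcdada'
  #6 SA[6]=32  'ada'
  #7 SA[7]=1  'adaaacddbcccacabbadbcddddcadbcdada'
  #8 SA[8]=27  'adbcdada'
  #9 SA[9]=18  'adbcddddcadbcdada'
  #10 SA[10]=17  'badbcddddcadbcdada'
  #11 SA[11]=16  'bbadbcddddcadbcdada'
  #12 SA[12]=9  'bcccacabbadbcddddcadbcdada'
  #13 SA[13]=29  'bcdada'
  #14 SA[14]=20  'bcddddcadbcdada'
  #15 SA[15]=14  'cabbadbcddddcadbcdada'
  #16 SA[16]=12  'cacabbadbcddddcadbcdada'
  #17 SA[17]=26  'cadbcdada'
  #18 SA[18]=11  'ccacabbadbcddddcadbcdada'
  #19 SA[19]=10  'cccacabbadbcddddcadbcdada'
  #20 SA[20]=30  'cdada'
  #21 SA[21]=6  'cddbcccacabbadbcddddcadbcdada'
  #22 SA[22]=21  'cddddcadbcdada'
  #23 SA[23]=33  'da'
  #24 SA[24]=2  'daaacddbcccacabbadbcddddcadbcdada'
  #25 SA[25]=31  'dada'
  #26 SA[26]=0  'dadaaacddbcccacabbadbcddddcadbcdada'
  #27 SA[27]=8  'dbcccacabbadbcddddcadbcdada'
  #28 SA[28]=28  'dbcdada'
  #29 SA[29]=19  'dbcddddcadbcdada'
  #30 SA[30]=25  'dcadbcdada'
  #31 SA[31]=7  'ddbcccacabbadbcddddcadbcdada'
  #32 SA[32]=24  'ddcadbcdada'
  #33 SA[33]=23  'dddcadbcdada'
  #34 SA[34]=22  'ddddcadbcdada'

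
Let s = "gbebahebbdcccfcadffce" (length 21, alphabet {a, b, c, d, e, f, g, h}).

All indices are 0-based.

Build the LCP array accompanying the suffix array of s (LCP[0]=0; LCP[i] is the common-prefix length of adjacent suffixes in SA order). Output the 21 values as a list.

sorted suffixes:
  #0 SA[0]=15  'adffce'
  #1 SA[1]=4  'ahebbdcccfcadffce'
  #2 SA[2]=3  'bahebbdcccfcadffce'
  #3 SA[3]=7  'bbdcccfcadffce'
  #4 SA[4]=8  'bdcccfcadffce'
  #5 SA[5]=1  'bebahebbdcccfcadffce'
  #6 SA[6]=14  'cadffce'
  #7 SA[7]=10  'cccfcadffce'
  #8 SA[8]=11  'ccfcadffce'
  #9 SA[9]=19  'ce'
  #10 SA[10]=12  'cfcadffce'
  #11 SA[11]=9  'dcccfcadffce'
  #12 SA[12]=16  'dffce'
  #13 SA[13]=20  'e'
  #14 SA[14]=2  'ebahebbdcccfcadffce'
  #15 SA[15]=6  'ebbdcccfcadffce'
  #16 SA[16]=13  'fcadffce'
  #17 SA[17]=18  'fce'
  #18 SA[18]=17  'ffce'
  #19 SA[19]=0  'gbebahebbdcccfcadffce'
  #20 SA[20]=5  'hebbdcccfcadffce'

SA = [15, 4, 3, 7, 8, 1, 14, 10, 11, 19, 12, 9, 16, 20, 2, 6, 13, 18, 17, 0, 5]
rank  pair      lcp
   1  s[15:],s[4:]  1  'a'
   2  s[4:],s[3:]  0  ''
   3  s[3:],s[7:]  1  'b'
   4  s[7:],s[8:]  1  'b'
   5  s[8:],s[1:]  1  'b'
   6  s[1:],s[14:]  0  ''
   7  s[14:],s[10:]  1  'c'
   8  s[10:],s[11:]  2  'cc'
   9  s[11:],s[19:]  1  'c'
  10  s[19:],s[12:]  1  'c'
  11  s[12:],s[9:]  0  ''
  12  s[9:],s[16:]  1  'd'
  13  s[16:],s[20:]  0  ''
  14  s[20:],s[2:]  1  'e'
  15  s[2:],s[6:]  2  'eb'
  16  s[6:],s[13:]  0  ''
  17  s[13:],s[18:]  2  'fc'
  18  s[18:],s[17:]  1  'f'
  19  s[17:],s[0:]  0  ''
  20  s[0:],s[5:]  0  ''

[0, 1, 0, 1, 1, 1, 0, 1, 2, 1, 1, 0, 1, 0, 1, 2, 0, 2, 1, 0, 0]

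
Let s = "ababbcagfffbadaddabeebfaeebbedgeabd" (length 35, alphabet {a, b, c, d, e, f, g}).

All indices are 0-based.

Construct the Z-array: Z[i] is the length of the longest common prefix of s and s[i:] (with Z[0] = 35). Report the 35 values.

[35, 0, 2, 0, 0, 0, 1, 0, 0, 0, 0, 0, 1, 0, 1, 0, 0, 2, 0, 0, 0, 0, 0, 1, 0, 0, 0, 0, 0, 0, 0, 0, 2, 0, 0]

Z[0]=35
i=1: fresh scan; Z[1]=0
i=2: fresh scan; Z[2]=2 scan→box=[2,4)
i=3: min(r-i=1, Z[1]=0)=0; Z[3]=0
i=4: fresh scan; Z[4]=0
i=5: fresh scan; Z[5]=0
i=6: fresh scan; Z[6]=1 scan→box=[6,7)
i=7: fresh scan; Z[7]=0
i=8: fresh scan; Z[8]=0
i=9: fresh scan; Z[9]=0
i=10: fresh scan; Z[10]=0
i=11: fresh scan; Z[11]=0
i=12: fresh scan; Z[12]=1 scan→box=[12,13)
i=13: fresh scan; Z[13]=0
i=14: fresh scan; Z[14]=1 scan→box=[14,15)
i=15: fresh scan; Z[15]=0
i=16: fresh scan; Z[16]=0
i=17: fresh scan; Z[17]=2 scan→box=[17,19)
i=18: min(r-i=1, Z[1]=0)=0; Z[18]=0
i=19: fresh scan; Z[19]=0
i=20: fresh scan; Z[20]=0
i=21: fresh scan; Z[21]=0
i=22: fresh scan; Z[22]=0
i=23: fresh scan; Z[23]=1 scan→box=[23,24)
i=24: fresh scan; Z[24]=0
i=25: fresh scan; Z[25]=0
i=26: fresh scan; Z[26]=0
i=27: fresh scan; Z[27]=0
i=28: fresh scan; Z[28]=0
i=29: fresh scan; Z[29]=0
i=30: fresh scan; Z[30]=0
i=31: fresh scan; Z[31]=0
i=32: fresh scan; Z[32]=2 scan→box=[32,34)
i=33: min(r-i=1, Z[1]=0)=0; Z[33]=0
i=34: fresh scan; Z[34]=0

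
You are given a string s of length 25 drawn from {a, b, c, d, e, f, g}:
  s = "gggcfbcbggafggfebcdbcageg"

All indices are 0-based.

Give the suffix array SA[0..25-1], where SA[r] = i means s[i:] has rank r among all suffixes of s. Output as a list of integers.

[10, 21, 19, 5, 16, 7, 20, 6, 17, 3, 18, 15, 23, 4, 14, 11, 24, 9, 2, 22, 13, 8, 1, 12, 0]

sorted suffixes:
  #0 SA[0]=10  'afggfebcdbcageg'
  #1 SA[1]=21  'ageg'
  #2 SA[2]=19  'bcageg'
  #3 SA[3]=5  'bcbggafggfebcdbcageg'
  #4 SA[4]=16  'bcdbcageg'
  #5 SA[5]=7  'bggafggfebcdbcageg'
  #6 SA[6]=20  'cageg'
  #7 SA[7]=6  'cbggafggfebcdbcageg'
  #8 SA[8]=17  'cdbcageg'
  #9 SA[9]=3  'cfbcbggafggfebcdbcageg'
  #10 SA[10]=18  'dbcageg'
  #11 SA[11]=15  'ebcdbcageg'
  #12 SA[12]=23  'eg'
  #13 SA[13]=4  'fbcbggafggfebcdbcageg'
  #14 SA[14]=14  'febcdbcageg'
  #15 SA[15]=11  'fggfebcdbcageg'
  #16 SA[16]=24  'g'
  #17 SA[17]=9  'gafggfebcdbcageg'
  #18 SA[18]=2  'gcfbcbggafggfebcdbcageg'
  #19 SA[19]=22  'geg'
  #20 SA[20]=13  'gfebcdbcageg'
  #21 SA[21]=8  'ggafggfebcdbcageg'
  #22 SA[22]=1  'ggcfbcbggafggfebcdbcageg'
  #23 SA[23]=12  'ggfebcdbcageg'
  #24 SA[24]=0  'gggcfbcbggafggfebcdbcageg'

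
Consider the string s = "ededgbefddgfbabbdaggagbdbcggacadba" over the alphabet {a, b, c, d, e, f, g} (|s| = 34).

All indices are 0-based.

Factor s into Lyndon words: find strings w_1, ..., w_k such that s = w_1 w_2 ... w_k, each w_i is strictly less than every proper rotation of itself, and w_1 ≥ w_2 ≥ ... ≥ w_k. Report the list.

["e", "dedg", "befddgf", "b", "abbdaggagbdbcggacadb", "a"]

emit factor 1: 'e' (i=0, period=1)
emit factor 2: 'dedg' (i=1, period=4)
emit factor 3: 'befddgf' (i=5, period=7)
emit factor 4: 'b' (i=12, period=1)
emit factor 5: 'abbdaggagbdbcggacadb' (i=13, period=20)
emit factor 6: 'a' (i=33, period=1)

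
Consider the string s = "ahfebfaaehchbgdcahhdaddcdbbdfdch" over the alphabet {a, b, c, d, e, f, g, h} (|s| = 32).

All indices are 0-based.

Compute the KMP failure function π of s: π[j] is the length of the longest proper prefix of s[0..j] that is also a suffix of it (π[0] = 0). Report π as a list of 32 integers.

[0, 0, 0, 0, 0, 0, 1, 1, 0, 0, 0, 0, 0, 0, 0, 0, 1, 2, 0, 0, 1, 0, 0, 0, 0, 0, 0, 0, 0, 0, 0, 0]

π[0] = 0
j=1 s[j]='h': π[1]=0 (border '')
j=2 s[j]='f': π[2]=0 (border '')
j=3 s[j]='e': π[3]=0 (border '')
j=4 s[j]='b': π[4]=0 (border '')
j=5 s[j]='f': π[5]=0 (border '')
j=6 s[j]='a': π[6]=1 (border 'a')
j=7 s[j]='a': k: 1→0; π[7]=1 (border 'a')
j=8 s[j]='e': k: 1→0; π[8]=0 (border '')
j=9 s[j]='h': π[9]=0 (border '')
j=10 s[j]='c': π[10]=0 (border '')
j=11 s[j]='h': π[11]=0 (border '')
j=12 s[j]='b': π[12]=0 (border '')
j=13 s[j]='g': π[13]=0 (border '')
j=14 s[j]='d': π[14]=0 (border '')
j=15 s[j]='c': π[15]=0 (border '')
j=16 s[j]='a': π[16]=1 (border 'a')
j=17 s[j]='h': π[17]=2 (border 'ah')
j=18 s[j]='h': k: 2→0; π[18]=0 (border '')
j=19 s[j]='d': π[19]=0 (border '')
j=20 s[j]='a': π[20]=1 (border 'a')
j=21 s[j]='d': k: 1→0; π[21]=0 (border '')
j=22 s[j]='d': π[22]=0 (border '')
j=23 s[j]='c': π[23]=0 (border '')
j=24 s[j]='d': π[24]=0 (border '')
j=25 s[j]='b': π[25]=0 (border '')
j=26 s[j]='b': π[26]=0 (border '')
j=27 s[j]='d': π[27]=0 (border '')
j=28 s[j]='f': π[28]=0 (border '')
j=29 s[j]='d': π[29]=0 (border '')
j=30 s[j]='c': π[30]=0 (border '')
j=31 s[j]='h': π[31]=0 (border '')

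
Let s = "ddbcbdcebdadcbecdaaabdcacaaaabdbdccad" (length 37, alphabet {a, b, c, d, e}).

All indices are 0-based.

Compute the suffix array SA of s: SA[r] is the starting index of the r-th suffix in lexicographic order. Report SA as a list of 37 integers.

sorted suffixes:
  #0 SA[0]=25  'aaaabdbdccad'
  #1 SA[1]=26  'aaabdbdccad'
  #2 SA[2]=17  'aaabdcacaaaabdbdccad'
  #3 SA[3]=27  'aabdbdccad'
  #4 SA[4]=18  'aabdcacaaaabdbdccad'
  #5 SA[5]=28  'abdbdccad'
  #6 SA[6]=19  'abdcacaaaabdbdccad'
  #7 SA[7]=23  'acaaaabdbdccad'
  #8 SA[8]=35  'ad'
  #9 SA[9]=10  'adcbecdaaabdcacaaaabdbdccad'
  #10 SA[10]=2  'bcbdcebdadcbecdaaabdcacaaaabdbdccad'
  #11 SA[11]=8  'bdadcbecdaaabdcacaaaabdbdccad'
  #12 SA[12]=29  'bdbdccad'
  #13 SA[13]=20  'bdcacaaaabdbdccad'
  #14 SA[14]=31  'bdccad'
  #15 SA[15]=4  'bdcebdadcbecdaaabdcacaaaabdbdccad'
  #16 SA[16]=13  'becdaaabdcacaaaabdbdccad'
  #17 SA[17]=24  'caaaabdbdccad'
  #18 SA[18]=22  'cacaaaabdbdccad'
  #19 SA[19]=34  'cad'
  #20 SA[20]=3  'cbdcebdadcbecdaaabdcacaaaabdbdccad'
  #21 SA[21]=12  'cbecdaaabdcacaaaabdbdccad'
  #22 SA[22]=33  'ccad'
  #23 SA[23]=15  'cdaaabdcacaaaabdbdccad'
  #24 SA[24]=6  'cebdadcbecdaaabdcacaaaabdbdccad'
  #25 SA[25]=36  'd'
  #26 SA[26]=16  'daaabdcacaaaabdbdccad'
  #27 SA[27]=9  'dadcbecdaaabdcacaaaabdbdccad'
  #28 SA[28]=1  'dbcbdcebdadcbecdaaabdcacaaaabdbdccad'
  #29 SA[29]=30  'dbdccad'
  #30 SA[30]=21  'dcacaaaabdbdccad'
  #31 SA[31]=11  'dcbecdaaabdcacaaaabdbdccad'
  #32 SA[32]=32  'dccad'
  #33 SA[33]=5  'dcebdadcbecdaaabdcacaaaabdbdccad'
  #34 SA[34]=0  'ddbcbdcebdadcbecdaaabdcacaaaabdbdccad'
  #35 SA[35]=7  'ebdadcbecdaaabdcacaaaabdbdccad'
  #36 SA[36]=14  'ecdaaabdcacaaaabdbdccad'

[25, 26, 17, 27, 18, 28, 19, 23, 35, 10, 2, 8, 29, 20, 31, 4, 13, 24, 22, 34, 3, 12, 33, 15, 6, 36, 16, 9, 1, 30, 21, 11, 32, 5, 0, 7, 14]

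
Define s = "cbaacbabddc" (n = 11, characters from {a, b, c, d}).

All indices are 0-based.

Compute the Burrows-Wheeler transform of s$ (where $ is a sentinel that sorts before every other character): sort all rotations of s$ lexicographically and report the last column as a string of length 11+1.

rank  rotation      last
    0  $cbaacbabddc  c
    1  aacbabddc$cb  b
    2  abddc$cbaacb  b
    3  acbabddc$cba  a
    4  baacbabddc$c  c
    5  babddc$cbaac  c
    6  bddc$cbaacba  a
    7  c$cbaacbabdd  d
    8  cbaacbabddc$  $
    9  cbabddc$cbaa  a
   10  dc$cbaacbabd  d
   11  ddc$cbaacbab  b

cbbaccad$adb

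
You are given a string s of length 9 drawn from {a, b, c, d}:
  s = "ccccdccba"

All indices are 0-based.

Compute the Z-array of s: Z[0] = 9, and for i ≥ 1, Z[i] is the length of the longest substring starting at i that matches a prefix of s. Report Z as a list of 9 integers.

Z[0]=9
i=1: outside box; Z[1]=3 scan→box=[1,4)
i=2: min(r-i=2, Z[1]=3)=2; Z[2]=2
i=3: min(r-i=1, Z[2]=2)=1; Z[3]=1
i=4: outside box; Z[4]=0
i=5: outside box; Z[5]=2 scan→box=[5,7)
i=6: min(r-i=1, Z[1]=3)=1; Z[6]=1
i=7: outside box; Z[7]=0
i=8: outside box; Z[8]=0

[9, 3, 2, 1, 0, 2, 1, 0, 0]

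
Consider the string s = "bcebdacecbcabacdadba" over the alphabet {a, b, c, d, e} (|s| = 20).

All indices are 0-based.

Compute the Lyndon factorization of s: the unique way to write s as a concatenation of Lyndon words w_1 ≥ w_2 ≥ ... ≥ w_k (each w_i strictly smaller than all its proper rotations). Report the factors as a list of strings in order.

emit factor 1: 'bcebd' (i=0, period=5)
emit factor 2: 'acecbc' (i=5, period=6)
emit factor 3: 'abacdadb' (i=11, period=8)
emit factor 4: 'a' (i=19, period=1)

["bcebd", "acecbc", "abacdadb", "a"]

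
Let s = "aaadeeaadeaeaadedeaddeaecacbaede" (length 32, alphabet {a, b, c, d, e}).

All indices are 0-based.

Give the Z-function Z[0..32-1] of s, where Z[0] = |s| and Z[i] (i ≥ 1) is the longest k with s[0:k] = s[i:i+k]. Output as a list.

Z[0]=32
i=1: outside box; Z[1]=2 grow→box=[1,3)
i=2: min(r-i=1, Z[1]=2)=1; Z[2]=1
i=3: outside box; Z[3]=0
i=4: outside box; Z[4]=0
i=5: outside box; Z[5]=0
i=6: outside box; Z[6]=2 grow→box=[6,8)
i=7: min(r-i=1, Z[1]=2)=1; Z[7]=1
i=8: outside box; Z[8]=0
i=9: outside box; Z[9]=0
i=10: outside box; Z[10]=1 grow→box=[10,11)
i=11: outside box; Z[11]=0
i=12: outside box; Z[12]=2 grow→box=[12,14)
i=13: min(r-i=1, Z[1]=2)=1; Z[13]=1
i=14: outside box; Z[14]=0
i=15: outside box; Z[15]=0
i=16: outside box; Z[16]=0
i=17: outside box; Z[17]=0
i=18: outside box; Z[18]=1 grow→box=[18,19)
i=19: outside box; Z[19]=0
i=20: outside box; Z[20]=0
i=21: outside box; Z[21]=0
i=22: outside box; Z[22]=1 grow→box=[22,23)
i=23: outside box; Z[23]=0
i=24: outside box; Z[24]=0
i=25: outside box; Z[25]=1 grow→box=[25,26)
i=26: outside box; Z[26]=0
i=27: outside box; Z[27]=0
i=28: outside box; Z[28]=1 grow→box=[28,29)
i=29: outside box; Z[29]=0
i=30: outside box; Z[30]=0
i=31: outside box; Z[31]=0

[32, 2, 1, 0, 0, 0, 2, 1, 0, 0, 1, 0, 2, 1, 0, 0, 0, 0, 1, 0, 0, 0, 1, 0, 0, 1, 0, 0, 1, 0, 0, 0]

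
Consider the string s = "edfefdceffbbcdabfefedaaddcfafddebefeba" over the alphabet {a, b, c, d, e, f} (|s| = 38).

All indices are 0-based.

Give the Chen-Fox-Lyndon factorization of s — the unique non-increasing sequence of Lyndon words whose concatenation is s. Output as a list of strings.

emit factor 1: 'e' (i=0, period=1)
emit factor 2: 'dfef' (i=1, period=4)
emit factor 3: 'd' (i=5, period=1)
emit factor 4: 'ceff' (i=6, period=4)
emit factor 5: 'bbcd' (i=10, period=4)
emit factor 6: 'abfefed' (i=14, period=7)
emit factor 7: 'aaddcfafddebefeb' (i=21, period=16)
emit factor 8: 'a' (i=37, period=1)

["e", "dfef", "d", "ceff", "bbcd", "abfefed", "aaddcfafddebefeb", "a"]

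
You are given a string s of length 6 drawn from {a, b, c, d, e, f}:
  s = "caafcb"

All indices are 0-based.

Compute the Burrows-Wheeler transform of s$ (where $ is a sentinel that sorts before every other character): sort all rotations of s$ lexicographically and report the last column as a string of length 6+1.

rank  rotation last
    0  $caafcb  b
    1  aafcb$c  c
    2  afcb$ca  a
    3  b$caafc  c
    4  caafcb$  $
    5  cb$caaf  f
    6  fcb$caa  a

bcac$fa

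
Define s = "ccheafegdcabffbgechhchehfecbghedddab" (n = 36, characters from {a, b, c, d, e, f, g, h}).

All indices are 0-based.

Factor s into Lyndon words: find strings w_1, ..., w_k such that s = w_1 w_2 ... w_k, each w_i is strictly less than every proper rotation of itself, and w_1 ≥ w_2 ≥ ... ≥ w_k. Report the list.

emit factor 1: 'cche' (i=0, period=4)
emit factor 2: 'afegdc' (i=4, period=6)
emit factor 3: 'abffbgechhchehfecbgheddd' (i=10, period=24)
emit factor 4: 'ab' (i=34, period=2)

["cche", "afegdc", "abffbgechhchehfecbgheddd", "ab"]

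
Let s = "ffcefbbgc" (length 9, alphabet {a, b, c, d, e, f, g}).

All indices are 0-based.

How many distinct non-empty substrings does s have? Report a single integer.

41

rank→(start, suffix):
  0 → (5, 'bbgc')
  1 → (6, 'bgc')
  2 → (8, 'c')
  3 → (2, 'cefbbgc')
  4 → (3, 'efbbgc')
  5 → (4, 'fbbgc')
  6 → (1, 'fcefbbgc')
  7 → (0, 'ffcefbbgc')
  8 → (7, 'gc')

SA = [5, 6, 8, 2, 3, 4, 1, 0, 7]
rank  pair      lcp
   1  s[5:],s[6:]  1  'b'
   2  s[6:],s[8:]  0  ''
   3  s[8:],s[2:]  1  'c'
   4  s[2:],s[3:]  0  ''
   5  s[3:],s[4:]  0  ''
   6  s[4:],s[1:]  1  'f'
   7  s[1:],s[0:]  1  'f'
   8  s[0:],s[7:]  0  ''

n(n+1)/2 = 9·10/2 = 45
Σ LCP = 0 + 1 + 0 + 1 + 0 + 0 + 1 + 1 + 0 = 4
distinct = 45 − 4 = 41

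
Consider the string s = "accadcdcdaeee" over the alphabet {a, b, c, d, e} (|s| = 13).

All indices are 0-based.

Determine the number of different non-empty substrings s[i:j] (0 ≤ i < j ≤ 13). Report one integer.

78

sorted suffixes:
  #0 SA[0]=0  'accadcdcdaeee'
  #1 SA[1]=3  'adcdcdaeee'
  #2 SA[2]=9  'aeee'
  #3 SA[3]=2  'cadcdcdaeee'
  #4 SA[4]=1  'ccadcdcdaeee'
  #5 SA[5]=7  'cdaeee'
  #6 SA[6]=5  'cdcdaeee'
  #7 SA[7]=8  'daeee'
  #8 SA[8]=6  'dcdaeee'
  #9 SA[9]=4  'dcdcdaeee'
  #10 SA[10]=12  'e'
  #11 SA[11]=11  'ee'
  #12 SA[12]=10  'eee'

SA = [0, 3, 9, 2, 1, 7, 5, 8, 6, 4, 12, 11, 10]
rank  pair      lcp
   1  s[0:],s[3:]  1  'a'
   2  s[3:],s[9:]  1  'a'
   3  s[9:],s[2:]  0  ''
   4  s[2:],s[1:]  1  'c'
   5  s[1:],s[7:]  1  'c'
   6  s[7:],s[5:]  2  'cd'
   7  s[5:],s[8:]  0  ''
   8  s[8:],s[6:]  1  'd'
   9  s[6:],s[4:]  3  'dcd'
  10  s[4:],s[12:]  0  ''
  11  s[12:],s[11:]  1  'e'
  12  s[11:],s[10:]  2  'ee'

n(n+1)/2 = 13·14/2 = 91
Σ LCP = 0 + 1 + 1 + 0 + 1 + 1 + 2 + 0 + 1 + 3 + 0 + 1 + 2 = 13
distinct = 91 − 13 = 78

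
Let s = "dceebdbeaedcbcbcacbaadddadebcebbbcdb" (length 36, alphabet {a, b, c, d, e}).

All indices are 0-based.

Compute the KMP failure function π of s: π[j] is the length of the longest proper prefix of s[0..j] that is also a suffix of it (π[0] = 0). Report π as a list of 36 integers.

[0, 0, 0, 0, 0, 1, 0, 0, 0, 0, 1, 2, 0, 0, 0, 0, 0, 0, 0, 0, 0, 1, 1, 1, 0, 1, 0, 0, 0, 0, 0, 0, 0, 0, 1, 0]

π[0] = 0
j=1 s[j]='c': π[1]=0 (border '')
j=2 s[j]='e': π[2]=0 (border '')
j=3 s[j]='e': π[3]=0 (border '')
j=4 s[j]='b': π[4]=0 (border '')
j=5 s[j]='d': π[5]=1 (border 'd')
j=6 s[j]='b': k: 1→0; π[6]=0 (border '')
j=7 s[j]='e': π[7]=0 (border '')
j=8 s[j]='a': π[8]=0 (border '')
j=9 s[j]='e': π[9]=0 (border '')
j=10 s[j]='d': π[10]=1 (border 'd')
j=11 s[j]='c': π[11]=2 (border 'dc')
j=12 s[j]='b': k: 2→0; π[12]=0 (border '')
j=13 s[j]='c': π[13]=0 (border '')
j=14 s[j]='b': π[14]=0 (border '')
j=15 s[j]='c': π[15]=0 (border '')
j=16 s[j]='a': π[16]=0 (border '')
j=17 s[j]='c': π[17]=0 (border '')
j=18 s[j]='b': π[18]=0 (border '')
j=19 s[j]='a': π[19]=0 (border '')
j=20 s[j]='a': π[20]=0 (border '')
j=21 s[j]='d': π[21]=1 (border 'd')
j=22 s[j]='d': k: 1→0; π[22]=1 (border 'd')
j=23 s[j]='d': k: 1→0; π[23]=1 (border 'd')
j=24 s[j]='a': k: 1→0; π[24]=0 (border '')
j=25 s[j]='d': π[25]=1 (border 'd')
j=26 s[j]='e': k: 1→0; π[26]=0 (border '')
j=27 s[j]='b': π[27]=0 (border '')
j=28 s[j]='c': π[28]=0 (border '')
j=29 s[j]='e': π[29]=0 (border '')
j=30 s[j]='b': π[30]=0 (border '')
j=31 s[j]='b': π[31]=0 (border '')
j=32 s[j]='b': π[32]=0 (border '')
j=33 s[j]='c': π[33]=0 (border '')
j=34 s[j]='d': π[34]=1 (border 'd')
j=35 s[j]='b': k: 1→0; π[35]=0 (border '')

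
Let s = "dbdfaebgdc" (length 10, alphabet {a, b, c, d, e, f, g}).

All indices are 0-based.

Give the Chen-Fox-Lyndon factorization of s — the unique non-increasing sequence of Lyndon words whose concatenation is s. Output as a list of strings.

["d", "bdf", "aebgdc"]

emit factor 1: 'd' (i=0, period=1)
emit factor 2: 'bdf' (i=1, period=3)
emit factor 3: 'aebgdc' (i=4, period=6)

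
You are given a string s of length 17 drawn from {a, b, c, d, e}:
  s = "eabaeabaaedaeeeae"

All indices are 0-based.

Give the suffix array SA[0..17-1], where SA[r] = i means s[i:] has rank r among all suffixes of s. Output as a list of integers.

sorted suffixes:
  #0 SA[0]=7  'aaedaeeeae'
  #1 SA[1]=5  'abaaedaeeeae'
  #2 SA[2]=1  'abaeabaaedaeeeae'
  #3 SA[3]=15  'ae'
  #4 SA[4]=3  'aeabaaedaeeeae'
  #5 SA[5]=8  'aedaeeeae'
  #6 SA[6]=11  'aeeeae'
  #7 SA[7]=6  'baaedaeeeae'
  #8 SA[8]=2  'baeabaaedaeeeae'
  #9 SA[9]=10  'daeeeae'
  #10 SA[10]=16  'e'
  #11 SA[11]=4  'eabaaedaeeeae'
  #12 SA[12]=0  'eabaeabaaedaeeeae'
  #13 SA[13]=14  'eae'
  #14 SA[14]=9  'edaeeeae'
  #15 SA[15]=13  'eeae'
  #16 SA[16]=12  'eeeae'

[7, 5, 1, 15, 3, 8, 11, 6, 2, 10, 16, 4, 0, 14, 9, 13, 12]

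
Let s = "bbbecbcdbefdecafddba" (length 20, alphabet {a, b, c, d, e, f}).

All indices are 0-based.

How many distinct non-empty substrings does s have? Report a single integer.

191

sorted suffixes:
  #0 SA[0]=19  'a'
  #1 SA[1]=14  'afddba'
  #2 SA[2]=18  'ba'
  #3 SA[3]=0  'bbbecbcdbefdecafddba'
  #4 SA[4]=1  'bbecbcdbefdecafddba'
  #5 SA[5]=5  'bcdbefdecafddba'
  #6 SA[6]=2  'becbcdbefdecafddba'
  #7 SA[7]=8  'befdecafddba'
  #8 SA[8]=13  'cafddba'
  #9 SA[9]=4  'cbcdbefdecafddba'
  #10 SA[10]=6  'cdbefdecafddba'
  #11 SA[11]=17  'dba'
  #12 SA[12]=7  'dbefdecafddba'
  #13 SA[13]=16  'ddba'
  #14 SA[14]=11  'decafddba'
  #15 SA[15]=12  'ecafddba'
  #16 SA[16]=3  'ecbcdbefdecafddba'
  #17 SA[17]=9  'efdecafddba'
  #18 SA[18]=15  'fddba'
  #19 SA[19]=10  'fdecafddba'

SA = [19, 14, 18, 0, 1, 5, 2, 8, 13, 4, 6, 17, 7, 16, 11, 12, 3, 9, 15, 10]
[i] adj suffixes → lcp
  [1] 19/14 → 1 ('a')
  [2] 14/18 → 0 ('')
  [3] 18/0 → 1 ('b')
  [4] 0/1 → 2 ('bb')
  [5] 1/5 → 1 ('b')
  [6] 5/2 → 1 ('b')
  [7] 2/8 → 2 ('be')
  [8] 8/13 → 0 ('')
  [9] 13/4 → 1 ('c')
  [10] 4/6 → 1 ('c')
  [11] 6/17 → 0 ('')
  [12] 17/7 → 2 ('db')
  [13] 7/16 → 1 ('d')
  [14] 16/11 → 1 ('d')
  [15] 11/12 → 0 ('')
  [16] 12/3 → 2 ('ec')
  [17] 3/9 → 1 ('e')
  [18] 9/15 → 0 ('')
  [19] 15/10 → 2 ('fd')

n(n+1)/2 = 20·21/2 = 210
Σ LCP = 0 + 1 + 0 + 1 + 2 + 1 + 1 + 2 + 0 + 1 + 1 + 0 + 2 + 1 + 1 + 0 + 2 + 1 + 0 + 2 = 19
distinct = 210 − 19 = 191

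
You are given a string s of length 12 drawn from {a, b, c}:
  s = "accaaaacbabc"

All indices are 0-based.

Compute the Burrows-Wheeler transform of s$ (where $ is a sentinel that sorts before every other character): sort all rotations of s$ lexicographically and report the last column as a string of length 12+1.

rank  rotation       last
    0  $accaaaacbabc  c
    1  aaaacbabc$acc  c
    2  aaacbabc$acca  a
    3  aacbabc$accaa  a
    4  abc$accaaaacb  b
    5  acbabc$accaaa  a
    6  accaaaacbabc$  $
    7  babc$accaaaac  c
    8  bc$accaaaacba  a
    9  c$accaaaacbab  b
   10  caaaacbabc$ac  c
   11  cbabc$accaaaa  a
   12  ccaaaacbabc$a  a

ccaaba$cabcaa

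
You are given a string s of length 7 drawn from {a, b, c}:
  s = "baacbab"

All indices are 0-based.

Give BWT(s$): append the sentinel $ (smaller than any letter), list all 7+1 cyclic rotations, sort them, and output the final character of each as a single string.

bbbaa$ca

rank  rotation  last
    0  $baacbab  b
    1  aacbab$b  b
    2  ab$baacb  b
    3  acbab$ba  a
    4  b$baacba  a
    5  baacbab$  $
    6  bab$baac  c
    7  cbab$baa  a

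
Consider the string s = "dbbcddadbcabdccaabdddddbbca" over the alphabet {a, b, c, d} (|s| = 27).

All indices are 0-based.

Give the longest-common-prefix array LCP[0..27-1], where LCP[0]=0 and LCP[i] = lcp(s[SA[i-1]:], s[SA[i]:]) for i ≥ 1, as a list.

[0, 1, 1, 3, 1, 0, 3, 1, 3, 2, 1, 2, 0, 2, 2, 1, 1, 0, 1, 4, 2, 1, 1, 2, 2, 3, 4]

rank | idx | suffix
   0 |  26 | a
   1 |  15 | aabdddddbbca
   2 |  10 | abdccaabdddddbbca
   3 |  16 | abdddddbbca
   4 |   6 | adbcabdccaabdddddbbca
   5 |  23 | bbca
   6 |   1 | bbcddadbcabdccaabdddddbbca
   7 |  24 | bca
   8 |   8 | bcabdccaabdddddbbca
   9 |   2 | bcddadbcabdccaabdddddbbca
  10 |  11 | bdccaabdddddbbca
  11 |  17 | bdddddbbca
  12 |  25 | ca
  13 |  14 | caabdddddbbca
  14 |   9 | cabdccaabdddddbbca
  15 |  13 | ccaabdddddbbca
  16 |   3 | cddadbcabdccaabdddddbbca
  17 |   5 | dadbcabdccaabdddddbbca
  18 |  22 | dbbca
  19 |   0 | dbbcddadbcabdccaabdddddbbca
  20 |   7 | dbcabdccaabdddddbbca
  21 |  12 | dccaabdddddbbca
  22 |   4 | ddadbcabdccaabdddddbbca
  23 |  21 | ddbbca
  24 |  20 | dddbbca
  25 |  19 | ddddbbca
  26 |  18 | dddddbbca

SA = [26, 15, 10, 16, 6, 23, 1, 24, 8, 2, 11, 17, 25, 14, 9, 13, 3, 5, 22, 0, 7, 12, 4, 21, 20, 19, 18]
i: (SA[i-1],SA[i]) lcp shared
  1: (26,15) 1 'a'
  2: (15,10) 1 'a'
  3: (10,16) 3 'abd'
  4: (16,6) 1 'a'
  5: (6,23) 0 ''
  6: (23,1) 3 'bbc'
  7: (1,24) 1 'b'
  8: (24,8) 3 'bca'
  9: (8,2) 2 'bc'
  10: (2,11) 1 'b'
  11: (11,17) 2 'bd'
  12: (17,25) 0 ''
  13: (25,14) 2 'ca'
  14: (14,9) 2 'ca'
  15: (9,13) 1 'c'
  16: (13,3) 1 'c'
  17: (3,5) 0 ''
  18: (5,22) 1 'd'
  19: (22,0) 4 'dbbc'
  20: (0,7) 2 'db'
  21: (7,12) 1 'd'
  22: (12,4) 1 'd'
  23: (4,21) 2 'dd'
  24: (21,20) 2 'dd'
  25: (20,19) 3 'ddd'
  26: (19,18) 4 'dddd'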